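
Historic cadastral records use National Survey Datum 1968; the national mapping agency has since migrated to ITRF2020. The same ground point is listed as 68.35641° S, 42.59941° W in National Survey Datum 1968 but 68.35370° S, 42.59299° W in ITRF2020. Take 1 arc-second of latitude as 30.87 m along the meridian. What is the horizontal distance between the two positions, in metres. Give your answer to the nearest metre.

400 m

Δφ = -68.35370° − -68.35641° = +0.00271°; Δλ = -42.59299° − -42.59941° = +0.00642°.
1° of latitude = 3600 × 30.87 = 111132 m.
ΔN = Δφ × 111132 = 301.2 m; ΔE = Δλ × 111132 × cos(-68.35641°) = +0.00642 × 111132 × 0.368832 = 263.1 m.
Distance = √(ΔE² + ΔN²) = √(263.1² + 301.2²) = 399.9 m.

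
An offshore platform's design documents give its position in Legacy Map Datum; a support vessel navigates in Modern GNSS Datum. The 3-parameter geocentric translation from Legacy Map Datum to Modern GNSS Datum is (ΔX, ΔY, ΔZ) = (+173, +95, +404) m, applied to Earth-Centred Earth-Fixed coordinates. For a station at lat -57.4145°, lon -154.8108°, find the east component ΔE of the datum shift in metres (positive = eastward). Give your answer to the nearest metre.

The local east axis at (φ, λ) is (−sin λ, cos λ, 0), so ΔE = −sin(-154.8108°)·173 + cos(-154.8108°)·95 = -12.34 m.

ΔE = -12 m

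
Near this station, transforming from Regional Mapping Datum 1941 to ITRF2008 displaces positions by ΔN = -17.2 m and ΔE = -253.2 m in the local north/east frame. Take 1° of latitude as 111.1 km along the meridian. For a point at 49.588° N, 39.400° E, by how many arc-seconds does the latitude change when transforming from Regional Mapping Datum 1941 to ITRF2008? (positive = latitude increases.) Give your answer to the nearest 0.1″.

1° of latitude = 111.1 km, so Δφ = -17.2 / 111100 = -0.0001548° = -0.557″.

Δφ = -0.6″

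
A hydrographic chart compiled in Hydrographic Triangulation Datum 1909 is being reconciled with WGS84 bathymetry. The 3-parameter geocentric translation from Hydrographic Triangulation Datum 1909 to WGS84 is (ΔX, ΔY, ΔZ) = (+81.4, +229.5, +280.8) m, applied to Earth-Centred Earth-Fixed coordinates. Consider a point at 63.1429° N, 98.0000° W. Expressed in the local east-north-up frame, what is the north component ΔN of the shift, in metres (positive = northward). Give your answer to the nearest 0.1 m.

ΔN = 339.7 m

At φ = 63.1429°, λ = -98.0000°: sin φ = 0.892136, cos φ = 0.451767, sin λ = -0.990268, cos λ = -0.139173.
ΔN = −sin φ cos λ·ΔX − sin φ sin λ·ΔY + cos φ·ΔZ = −(0.892136)(-0.139173)(81.4) − (0.892136)(-0.990268)(229.5) + (0.451767)(280.8) = 339.72 m.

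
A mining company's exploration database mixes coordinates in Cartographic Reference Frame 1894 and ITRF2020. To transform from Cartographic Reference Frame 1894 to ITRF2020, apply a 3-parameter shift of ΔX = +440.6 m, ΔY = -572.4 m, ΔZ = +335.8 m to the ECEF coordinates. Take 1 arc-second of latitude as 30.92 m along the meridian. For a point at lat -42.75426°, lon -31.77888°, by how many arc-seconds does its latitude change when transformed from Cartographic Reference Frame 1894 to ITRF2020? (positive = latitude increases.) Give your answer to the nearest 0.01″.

sin φ = -0.678855, cos φ = 0.734272, sin λ = -0.526642, cos λ = 0.850087.
North component: ΔN = −sin φ cos λ·ΔX − sin φ sin λ·ΔY + cos φ·ΔZ = −(-0.678855)(0.850087)(440.6) − (-0.678855)(-0.526642)(-572.4) + (0.734272)(335.8) = 705.47 m.
1° of latitude spans 3600 × 30.92 = 111312 m, so Δφ = 705.47 / 111312 × 3600 = 22.816″.

Δφ = 22.82″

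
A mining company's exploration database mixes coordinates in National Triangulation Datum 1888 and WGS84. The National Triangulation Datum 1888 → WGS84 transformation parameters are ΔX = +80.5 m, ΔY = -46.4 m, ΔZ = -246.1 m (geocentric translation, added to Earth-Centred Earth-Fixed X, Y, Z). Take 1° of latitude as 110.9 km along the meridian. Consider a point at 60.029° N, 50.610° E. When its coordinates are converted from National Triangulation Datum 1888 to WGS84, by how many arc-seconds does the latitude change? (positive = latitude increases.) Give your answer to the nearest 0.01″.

Δφ = -4.42″

sin φ = 0.866278, cos φ = 0.499562, sin λ = 0.772844, cos λ = 0.634596.
North component: ΔN = −sin φ cos λ·ΔX − sin φ sin λ·ΔY + cos φ·ΔZ = −(0.866278)(0.634596)(80.5) − (0.866278)(0.772844)(-46.4) + (0.499562)(-246.1) = -136.13 m.
1° of latitude spans 110900 m, so Δφ = -136.13 / 110900 × 3600 = -4.419″.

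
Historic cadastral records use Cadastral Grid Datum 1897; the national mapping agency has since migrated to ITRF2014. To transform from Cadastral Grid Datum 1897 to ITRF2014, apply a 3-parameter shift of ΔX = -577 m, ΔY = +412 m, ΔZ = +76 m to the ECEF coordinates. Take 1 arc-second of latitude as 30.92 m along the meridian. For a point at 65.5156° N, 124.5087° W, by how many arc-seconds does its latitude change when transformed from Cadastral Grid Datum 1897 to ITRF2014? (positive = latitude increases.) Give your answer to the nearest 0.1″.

sin φ = 0.910074, cos φ = 0.414445, sin λ = -0.824040, cos λ = -0.566531.
North component: ΔN = −sin φ cos λ·ΔX − sin φ sin λ·ΔY + cos φ·ΔZ = −(0.910074)(-0.566531)(-577) − (0.910074)(-0.824040)(412) + (0.414445)(76) = 42.98 m.
1° of latitude spans 3600 × 30.92 = 111312 m, so Δφ = 42.98 / 111312 × 3600 = 1.390″.

Δφ = 1.4″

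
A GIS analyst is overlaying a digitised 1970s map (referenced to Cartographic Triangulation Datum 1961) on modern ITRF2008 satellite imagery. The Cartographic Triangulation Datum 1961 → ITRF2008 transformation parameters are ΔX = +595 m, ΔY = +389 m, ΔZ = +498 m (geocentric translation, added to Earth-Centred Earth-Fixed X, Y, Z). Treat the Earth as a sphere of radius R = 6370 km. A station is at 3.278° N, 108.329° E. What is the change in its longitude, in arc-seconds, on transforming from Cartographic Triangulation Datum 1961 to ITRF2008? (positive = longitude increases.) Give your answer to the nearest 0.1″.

Δλ = -22.3″

sin φ = 0.057181, cos φ = 0.998364, sin λ = 0.949266, cos λ = -0.314473.
East component: ΔE = −sin λ·ΔX + cos λ·ΔY = −(0.949266)(595) + (-0.314473)(389) = -687.14 m.
1° of latitude spans πR/180 = 111177 m; at latitude φ, 1° of longitude spans that × cos φ = 110995.6 m, so Δλ = -687.14 / 110995.6 × 3600 = -22.287″.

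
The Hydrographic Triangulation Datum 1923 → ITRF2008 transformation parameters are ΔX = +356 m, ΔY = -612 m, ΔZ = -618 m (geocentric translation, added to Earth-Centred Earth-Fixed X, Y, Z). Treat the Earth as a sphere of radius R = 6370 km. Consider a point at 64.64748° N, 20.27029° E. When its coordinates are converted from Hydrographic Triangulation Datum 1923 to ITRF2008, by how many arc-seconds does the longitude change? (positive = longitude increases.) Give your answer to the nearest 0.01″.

sin φ = 0.903690, cos φ = 0.428186, sin λ = 0.346449, cos λ = 0.938069.
East component: ΔE = −sin λ·ΔX + cos λ·ΔY = −(0.346449)(356) + (0.938069)(-612) = -697.43 m.
1° of latitude spans πR/180 = 111177 m; at latitude φ, 1° of longitude spans that × cos φ = 47604.7 m, so Δλ = -697.43 / 47604.7 × 3600 = -52.742″.

Δλ = -52.74″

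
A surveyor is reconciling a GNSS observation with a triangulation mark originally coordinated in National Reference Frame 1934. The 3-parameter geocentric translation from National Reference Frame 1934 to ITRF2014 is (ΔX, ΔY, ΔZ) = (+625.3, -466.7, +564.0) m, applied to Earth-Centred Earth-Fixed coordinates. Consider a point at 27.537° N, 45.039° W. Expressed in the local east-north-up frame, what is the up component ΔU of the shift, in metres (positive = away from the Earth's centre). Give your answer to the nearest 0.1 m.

At φ = 27.537°, λ = -45.039°: sin φ = 0.462321, cos φ = 0.886712, sin λ = -0.707588, cos λ = 0.706625.
ΔU = cos φ cos λ·ΔX + cos φ sin λ·ΔY + sin φ·ΔZ = (0.886712)(0.706625)(625.3) + (0.886712)(-0.707588)(-466.7) + (0.462321)(564.0) = 945.37 m.

ΔU = 945.4 m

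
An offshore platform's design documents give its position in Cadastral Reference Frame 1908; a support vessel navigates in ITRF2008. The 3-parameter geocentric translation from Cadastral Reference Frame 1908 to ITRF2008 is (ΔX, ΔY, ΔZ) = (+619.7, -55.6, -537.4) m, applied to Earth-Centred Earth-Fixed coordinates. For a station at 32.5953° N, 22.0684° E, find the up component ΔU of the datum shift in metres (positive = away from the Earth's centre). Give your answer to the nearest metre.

ΔU = 177 m

The local up (radial) axis is (cos φ cos λ, cos φ sin λ, sin φ), giving ΔU = 483.844 − 17.599 − 289.498 = 176.75 m.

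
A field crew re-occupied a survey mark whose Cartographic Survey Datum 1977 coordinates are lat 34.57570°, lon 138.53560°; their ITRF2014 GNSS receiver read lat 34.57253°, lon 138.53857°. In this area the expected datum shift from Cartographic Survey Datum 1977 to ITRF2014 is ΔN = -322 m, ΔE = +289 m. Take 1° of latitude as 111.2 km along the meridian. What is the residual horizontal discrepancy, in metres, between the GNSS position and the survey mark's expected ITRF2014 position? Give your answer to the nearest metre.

Observed coordinate differences: Δφ = -0.00317°, Δλ = +0.00297°.
Converting to metres (1° lat = 111200 m, cos φ = 0.823377): observed ΔN = -352.5 m, observed ΔE = 271.9 m.
Subtracting the expected shift leaves a residual of -352.5 − (-322) = -30.5 m north and 271.9 − (289) = -17.1 m east.
Residual distance = √((-30.5)² + (-17.1)²) = 35.0 m.

35 m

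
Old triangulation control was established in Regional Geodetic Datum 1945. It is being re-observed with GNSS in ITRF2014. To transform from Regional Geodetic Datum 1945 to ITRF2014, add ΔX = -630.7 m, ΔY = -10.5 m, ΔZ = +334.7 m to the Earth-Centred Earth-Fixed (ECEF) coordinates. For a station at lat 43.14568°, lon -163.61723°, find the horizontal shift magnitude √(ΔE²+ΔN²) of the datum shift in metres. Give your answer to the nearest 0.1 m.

240.0 m

At φ = 43.14568°, λ = -163.61723°: sin φ = 0.683856, cos φ = 0.729617, sin λ = -0.282053, cos λ = -0.959399.
ΔE = −sin λ·ΔX + cos λ·ΔY = −(-0.282053)·(-630.7) + (-0.959399)·(-10.5) = -167.82 m.
ΔN = −sin φ cos λ·ΔX − sin φ sin λ·ΔY + cos φ·ΔZ = −(0.683856)(-0.959399)(-630.7) − (0.683856)(-0.282053)(-10.5) + (0.729617)(334.7) = -171.62 m.
Horizontal magnitude = √(ΔE² + ΔN²) = √((-167.82)² + (-171.62)²) = 240.03 m.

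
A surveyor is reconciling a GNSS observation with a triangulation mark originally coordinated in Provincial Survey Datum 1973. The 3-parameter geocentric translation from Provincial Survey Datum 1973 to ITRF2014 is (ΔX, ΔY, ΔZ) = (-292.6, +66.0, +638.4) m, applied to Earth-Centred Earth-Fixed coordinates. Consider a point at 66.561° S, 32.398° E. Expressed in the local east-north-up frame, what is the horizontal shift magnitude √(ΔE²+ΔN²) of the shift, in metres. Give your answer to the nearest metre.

At φ = -66.561°, λ = 32.398°: sin φ = -0.917484, cos φ = 0.397772, sin λ = 0.535797, cos λ = 0.844347.
ΔE = −sin λ·ΔX + cos λ·ΔY = −(0.535797)·(-292.6) + (0.844347)·(66.0) = 212.50 m.
ΔN = −sin φ cos λ·ΔX − sin φ sin λ·ΔY + cos φ·ΔZ = −(-0.917484)(0.844347)(-292.6) − (-0.917484)(0.535797)(66.0) + (0.397772)(638.4) = 59.71 m.
Horizontal magnitude = √(ΔE² + ΔN²) = √(212.50² + 59.71²) = 220.73 m.

221 m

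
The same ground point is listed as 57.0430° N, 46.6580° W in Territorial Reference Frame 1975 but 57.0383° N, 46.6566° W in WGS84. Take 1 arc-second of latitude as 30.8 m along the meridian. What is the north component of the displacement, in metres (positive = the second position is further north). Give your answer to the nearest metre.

Δφ = 57.0383° − 57.0430° = -0.0047°; Δλ = -46.6566° − -46.6580° = +0.0014°.
1° of latitude = 3600 × 30.80 = 110880 m.
ΔN = Δφ × 110880 = -521.1 m; ΔE = Δλ × 110880 × cos(57.0430°) = +0.0014 × 110880 × 0.544009 = 84.4 m.

ΔN = -521 m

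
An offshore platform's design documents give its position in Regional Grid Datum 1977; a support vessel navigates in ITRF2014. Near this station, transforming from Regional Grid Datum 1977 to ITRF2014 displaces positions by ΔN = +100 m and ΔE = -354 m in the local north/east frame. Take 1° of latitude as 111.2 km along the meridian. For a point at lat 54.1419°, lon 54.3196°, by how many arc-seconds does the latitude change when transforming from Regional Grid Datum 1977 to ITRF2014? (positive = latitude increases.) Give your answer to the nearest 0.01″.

1° of latitude = 111.2 km, so Δφ = 100.0 / 111200 = 0.0008993° = 3.237″.

Δφ = 3.24″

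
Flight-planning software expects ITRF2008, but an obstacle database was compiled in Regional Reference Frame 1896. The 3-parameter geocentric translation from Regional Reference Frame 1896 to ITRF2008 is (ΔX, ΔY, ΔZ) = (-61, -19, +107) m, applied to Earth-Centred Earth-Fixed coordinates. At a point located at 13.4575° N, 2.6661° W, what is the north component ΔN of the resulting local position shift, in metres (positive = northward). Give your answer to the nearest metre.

The local north axis is (−sin φ cos λ, −sin φ sin λ, cos φ), giving ΔN = 14.181 − 0.206 + 104.062 = 118.04 m.

ΔN = 118 m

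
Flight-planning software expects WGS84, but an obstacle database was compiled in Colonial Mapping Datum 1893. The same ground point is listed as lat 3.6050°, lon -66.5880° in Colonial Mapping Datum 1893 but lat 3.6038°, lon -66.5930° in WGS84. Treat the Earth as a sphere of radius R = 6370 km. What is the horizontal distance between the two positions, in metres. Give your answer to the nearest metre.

571 m

Δφ = 3.6038° − 3.6050° = -0.0012°; Δλ = -66.5930° − -66.5880° = -0.0050°.
1° along a meridian = πR/180 = 111177 m.
ΔN = Δφ × 111177 = -133.4 m; ΔE = Δλ × 111177 × cos(3.6050°) = -0.0050 × 111177 × 0.998021 = -554.8 m.
Distance = √(ΔE² + ΔN²) = √((-554.8)² + (-133.4)²) = 570.6 m.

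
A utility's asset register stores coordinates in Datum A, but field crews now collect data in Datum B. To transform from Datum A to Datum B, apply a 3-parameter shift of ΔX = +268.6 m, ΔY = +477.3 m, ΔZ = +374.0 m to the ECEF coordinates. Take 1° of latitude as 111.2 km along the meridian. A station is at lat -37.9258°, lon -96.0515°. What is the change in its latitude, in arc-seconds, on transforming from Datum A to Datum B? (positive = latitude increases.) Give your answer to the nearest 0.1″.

sin φ = -0.614640, cos φ = 0.788807, sin λ = -0.994428, cos λ = -0.105422.
North component: ΔN = −sin φ cos λ·ΔX − sin φ sin λ·ΔY + cos φ·ΔZ = −(-0.614640)(-0.105422)(268.6) − (-0.614640)(-0.994428)(477.3) + (0.788807)(374.0) = -14.12 m.
1° of latitude spans 111200 m, so Δφ = -14.12 / 111200 × 3600 = -0.457″.

Δφ = -0.5″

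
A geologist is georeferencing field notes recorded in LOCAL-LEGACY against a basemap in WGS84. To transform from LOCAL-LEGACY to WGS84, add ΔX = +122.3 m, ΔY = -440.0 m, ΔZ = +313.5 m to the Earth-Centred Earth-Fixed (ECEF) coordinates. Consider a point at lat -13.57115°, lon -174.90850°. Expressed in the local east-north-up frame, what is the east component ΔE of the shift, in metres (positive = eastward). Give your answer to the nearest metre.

The local east axis at (φ, λ) is (−sin λ, cos λ, 0), so ΔE = −sin(-174.90850°)·122.3 + cos(-174.90850°)·(-440.0) = 449.12 m.

ΔE = 449 m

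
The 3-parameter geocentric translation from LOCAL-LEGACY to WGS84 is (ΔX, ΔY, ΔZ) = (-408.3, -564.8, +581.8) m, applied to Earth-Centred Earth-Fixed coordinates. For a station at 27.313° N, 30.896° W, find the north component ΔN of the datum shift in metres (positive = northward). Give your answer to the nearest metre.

ΔN = 545 m

The local north axis is (−sin φ cos λ, −sin φ sin λ, cos φ), giving ΔN = 160.764 − 133.073 + 516.937 = 544.63 m.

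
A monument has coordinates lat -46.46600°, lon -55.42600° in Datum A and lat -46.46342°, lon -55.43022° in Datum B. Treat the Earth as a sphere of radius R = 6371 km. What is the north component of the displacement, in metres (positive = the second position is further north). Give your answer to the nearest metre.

ΔN = 287 m

Δφ = -46.46342° − -46.46600° = +0.00258°; Δλ = -55.43022° − -55.42600° = -0.00422°.
1° along a meridian = πR/180 = 111195 m.
ΔN = Δφ × 111195 = 286.9 m; ΔE = Δλ × 111195 × cos(-46.46600°) = -0.00422 × 111195 × 0.688785 = -323.2 m.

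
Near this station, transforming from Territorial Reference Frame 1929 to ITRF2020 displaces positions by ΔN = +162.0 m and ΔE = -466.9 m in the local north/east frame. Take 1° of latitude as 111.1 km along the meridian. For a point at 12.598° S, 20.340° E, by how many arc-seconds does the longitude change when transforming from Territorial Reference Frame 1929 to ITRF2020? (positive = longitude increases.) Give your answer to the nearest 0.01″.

At latitude -12.598°, cos φ = 0.975924.
1° of longitude at this latitude = 111.1 × cos φ = 108.43 km, so Δλ = -466.9 / 108425.2 = -0.0043062° = -15.502″.

Δλ = -15.50″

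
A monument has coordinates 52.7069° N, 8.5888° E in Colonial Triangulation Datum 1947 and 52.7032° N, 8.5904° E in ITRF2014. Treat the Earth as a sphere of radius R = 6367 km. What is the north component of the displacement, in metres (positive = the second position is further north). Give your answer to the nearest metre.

Δφ = 52.7032° − 52.7069° = -0.0037°; Δλ = 8.5904° − 8.5888° = +0.0016°.
1° along a meridian = πR/180 = 111125 m.
ΔN = Δφ × 111125 = -411.2 m; ΔE = Δλ × 111125 × cos(52.7069°) = +0.0016 × 111125 × 0.605893 = 107.7 m.

ΔN = -411 m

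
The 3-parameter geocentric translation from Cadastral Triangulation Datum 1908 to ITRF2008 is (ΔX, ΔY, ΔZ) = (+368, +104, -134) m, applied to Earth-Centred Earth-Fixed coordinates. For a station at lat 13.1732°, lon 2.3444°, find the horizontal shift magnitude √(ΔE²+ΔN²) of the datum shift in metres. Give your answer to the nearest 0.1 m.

At φ = 13.1732°, λ = 2.3444°: sin φ = 0.227895, cos φ = 0.973686, sin λ = 0.040906, cos λ = 0.999163.
ΔE = −sin λ·ΔX + cos λ·ΔY = −(0.040906)·(368) + (0.999163)·(104) = 88.86 m.
ΔN = −sin φ cos λ·ΔX − sin φ sin λ·ΔY + cos φ·ΔZ = −(0.227895)(0.999163)(368) − (0.227895)(0.040906)(104) + (0.973686)(-134) = -215.24 m.
Horizontal magnitude = √(ΔE² + ΔN²) = √(88.86² + (-215.24)²) = 232.86 m.

232.9 m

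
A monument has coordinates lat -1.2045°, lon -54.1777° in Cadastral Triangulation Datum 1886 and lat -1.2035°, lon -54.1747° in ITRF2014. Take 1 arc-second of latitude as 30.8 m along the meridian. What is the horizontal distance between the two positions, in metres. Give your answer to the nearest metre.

351 m

Δφ = -1.2035° − -1.2045° = +0.0010°; Δλ = -54.1747° − -54.1777° = +0.0030°.
1° of latitude = 3600 × 30.80 = 110880 m.
ΔN = Δφ × 110880 = 110.9 m; ΔE = Δλ × 110880 × cos(-1.2045°) = +0.0030 × 110880 × 0.999779 = 332.6 m.
Distance = √(ΔE² + ΔN²) = √(332.6² + 110.9²) = 350.6 m.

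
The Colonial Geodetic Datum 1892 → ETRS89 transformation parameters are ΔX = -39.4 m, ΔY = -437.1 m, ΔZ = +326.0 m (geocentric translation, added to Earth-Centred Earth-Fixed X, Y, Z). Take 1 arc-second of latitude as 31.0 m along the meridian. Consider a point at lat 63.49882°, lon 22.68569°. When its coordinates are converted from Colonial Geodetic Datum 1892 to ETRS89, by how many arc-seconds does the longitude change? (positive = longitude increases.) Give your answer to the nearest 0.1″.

sin φ = 0.894925, cos φ = 0.446216, sin λ = 0.385676, cos λ = 0.922634.
East component: ΔE = −sin λ·ΔX + cos λ·ΔY = −(0.385676)(-39.4) + (0.922634)(-437.1) = -388.09 m.
1° of latitude spans 3600 × 31.00 = 111600 m; at latitude φ, 1° of longitude spans that × cos φ = 49797.7 m, so Δλ = -388.09 / 49797.7 × 3600 = -28.056″.

Δλ = -28.1″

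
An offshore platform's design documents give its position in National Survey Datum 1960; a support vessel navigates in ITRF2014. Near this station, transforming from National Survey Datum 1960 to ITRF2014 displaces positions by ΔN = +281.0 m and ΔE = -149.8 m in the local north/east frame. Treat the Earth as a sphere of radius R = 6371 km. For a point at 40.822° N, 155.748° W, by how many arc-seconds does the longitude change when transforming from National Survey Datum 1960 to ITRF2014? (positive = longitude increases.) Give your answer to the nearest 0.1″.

Δλ = -6.4″

At latitude 40.822°, cos φ = 0.756744.
One radian of longitude at latitude φ spans R cos φ, so Δλ = ΔE / (R cos φ) = -149.8 / (6371000 × 0.756744) = -3.1071e-05 rad = -6.409″.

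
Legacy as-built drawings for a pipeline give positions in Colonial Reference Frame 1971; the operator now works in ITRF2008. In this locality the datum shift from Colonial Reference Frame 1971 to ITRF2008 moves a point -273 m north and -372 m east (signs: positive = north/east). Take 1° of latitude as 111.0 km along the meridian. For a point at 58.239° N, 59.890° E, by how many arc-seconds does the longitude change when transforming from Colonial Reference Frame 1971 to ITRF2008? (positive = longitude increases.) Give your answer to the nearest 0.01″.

Δλ = -22.92″

At latitude 58.239°, cos φ = 0.526377.
1° of longitude at this latitude = 111.0 × cos φ = 58.43 km, so Δλ = -372.0 / 58427.9 = -0.0063668° = -22.921″.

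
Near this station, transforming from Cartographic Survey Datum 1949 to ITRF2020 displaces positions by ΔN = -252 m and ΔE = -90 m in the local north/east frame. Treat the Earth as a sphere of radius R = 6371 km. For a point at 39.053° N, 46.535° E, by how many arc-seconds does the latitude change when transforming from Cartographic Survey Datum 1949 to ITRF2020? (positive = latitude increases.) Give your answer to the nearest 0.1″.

Δφ = -8.2″

On a sphere of radius R, 1 rad of latitude = R, so Δφ = ΔN / R = -252.0 / 6371000 = -3.9554e-05 rad = -8.159″.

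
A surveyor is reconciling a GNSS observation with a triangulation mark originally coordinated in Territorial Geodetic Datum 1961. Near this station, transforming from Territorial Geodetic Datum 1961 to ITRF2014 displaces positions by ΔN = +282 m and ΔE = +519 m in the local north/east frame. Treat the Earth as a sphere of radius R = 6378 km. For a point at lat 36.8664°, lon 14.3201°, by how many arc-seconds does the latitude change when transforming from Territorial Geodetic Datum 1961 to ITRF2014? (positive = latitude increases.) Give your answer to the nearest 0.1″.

Δφ = 9.1″

On a sphere of radius R, 1 rad of latitude = R, so Δφ = ΔN / R = 282.0 / 6378000 = 4.4214e-05 rad = 9.120″.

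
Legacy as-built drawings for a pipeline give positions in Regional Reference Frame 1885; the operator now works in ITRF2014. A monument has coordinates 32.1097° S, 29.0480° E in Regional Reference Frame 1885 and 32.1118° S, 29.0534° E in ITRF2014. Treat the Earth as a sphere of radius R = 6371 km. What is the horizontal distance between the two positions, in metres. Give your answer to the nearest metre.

Δφ = -32.1118° − -32.1097° = -0.0021°; Δλ = 29.0534° − 29.0480° = +0.0054°.
1° along a meridian = πR/180 = 111195 m.
ΔN = Δφ × 111195 = -233.5 m; ΔE = Δλ × 111195 × cos(-32.1097°) = +0.0054 × 111195 × 0.847032 = 508.6 m.
Distance = √(ΔE² + ΔN²) = √(508.6² + (-233.5)²) = 559.6 m.

560 m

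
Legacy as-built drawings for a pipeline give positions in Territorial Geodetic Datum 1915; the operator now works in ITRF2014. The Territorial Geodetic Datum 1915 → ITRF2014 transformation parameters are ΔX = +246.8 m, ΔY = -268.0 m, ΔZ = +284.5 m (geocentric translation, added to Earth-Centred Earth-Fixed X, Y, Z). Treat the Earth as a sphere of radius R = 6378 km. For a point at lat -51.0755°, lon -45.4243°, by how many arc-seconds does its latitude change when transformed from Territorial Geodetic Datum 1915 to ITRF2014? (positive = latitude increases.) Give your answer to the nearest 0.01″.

Δφ = 14.94″

sin φ = -0.777975, cos φ = 0.628296, sin λ = -0.712324, cos λ = 0.701851.
North component: ΔN = −sin φ cos λ·ΔX − sin φ sin λ·ΔY + cos φ·ΔZ = −(-0.777975)(0.701851)(246.8) − (-0.777975)(-0.712324)(-268.0) + (0.628296)(284.5) = 462.03 m.
1° of latitude spans πR/180 = 111317 m, so Δφ = 462.03 / 111317 × 3600 = 14.942″.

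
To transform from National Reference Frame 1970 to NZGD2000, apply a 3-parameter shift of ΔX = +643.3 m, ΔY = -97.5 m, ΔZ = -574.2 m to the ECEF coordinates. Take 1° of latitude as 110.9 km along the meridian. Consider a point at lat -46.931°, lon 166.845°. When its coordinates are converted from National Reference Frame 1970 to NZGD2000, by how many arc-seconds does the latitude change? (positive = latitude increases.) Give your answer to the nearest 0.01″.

sin φ = -0.730532, cos φ = 0.682879, sin λ = 0.227586, cos λ = -0.973758.
North component: ΔN = −sin φ cos λ·ΔX − sin φ sin λ·ΔY + cos φ·ΔZ = −(-0.730532)(-0.973758)(643.3) − (-0.730532)(0.227586)(-97.5) + (0.682879)(-574.2) = -865.94 m.
1° of latitude spans 110900 m, so Δφ = -865.94 / 110900 × 3600 = -28.110″.

Δφ = -28.11″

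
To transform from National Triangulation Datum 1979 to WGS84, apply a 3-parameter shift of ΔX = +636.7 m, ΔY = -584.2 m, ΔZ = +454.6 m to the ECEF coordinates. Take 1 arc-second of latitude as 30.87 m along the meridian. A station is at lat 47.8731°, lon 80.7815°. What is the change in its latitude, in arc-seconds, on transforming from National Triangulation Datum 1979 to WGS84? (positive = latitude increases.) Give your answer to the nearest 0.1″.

sin φ = 0.741661, cos φ = 0.670775, sin λ = 0.987085, cos λ = 0.160200.
North component: ΔN = −sin φ cos λ·ΔX − sin φ sin λ·ΔY + cos φ·ΔZ = −(0.741661)(0.160200)(636.7) − (0.741661)(0.987085)(-584.2) + (0.670775)(454.6) = 656.97 m.
1° of latitude spans 3600 × 30.87 = 111132 m, so Δφ = 656.97 / 111132 × 3600 = 21.282″.

Δφ = 21.3″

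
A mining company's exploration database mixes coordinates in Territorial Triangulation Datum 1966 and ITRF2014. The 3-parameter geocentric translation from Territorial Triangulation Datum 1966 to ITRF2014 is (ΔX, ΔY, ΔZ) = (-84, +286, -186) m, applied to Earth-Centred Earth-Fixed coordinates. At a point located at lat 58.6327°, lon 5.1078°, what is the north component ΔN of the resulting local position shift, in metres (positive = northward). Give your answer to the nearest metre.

The local north axis is (−sin φ cos λ, −sin φ sin λ, cos φ), giving ΔN = 71.438 − 21.741 − 96.817 = -47.12 m.

ΔN = -47 m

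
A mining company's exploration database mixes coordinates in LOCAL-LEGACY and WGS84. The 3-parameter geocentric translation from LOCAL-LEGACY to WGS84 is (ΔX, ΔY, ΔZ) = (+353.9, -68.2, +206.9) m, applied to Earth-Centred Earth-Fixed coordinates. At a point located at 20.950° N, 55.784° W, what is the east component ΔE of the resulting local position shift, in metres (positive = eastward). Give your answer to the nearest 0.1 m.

ΔE = 254.3 m

At φ = 20.950°, λ = -55.784°: sin φ = 0.357553, cos φ = 0.933893, sin λ = -0.826924, cos λ = 0.562314.
ΔE = −sin λ·ΔX + cos λ·ΔY = −(-0.826924)·(353.9) + (0.562314)·(-68.2) = 254.30 m.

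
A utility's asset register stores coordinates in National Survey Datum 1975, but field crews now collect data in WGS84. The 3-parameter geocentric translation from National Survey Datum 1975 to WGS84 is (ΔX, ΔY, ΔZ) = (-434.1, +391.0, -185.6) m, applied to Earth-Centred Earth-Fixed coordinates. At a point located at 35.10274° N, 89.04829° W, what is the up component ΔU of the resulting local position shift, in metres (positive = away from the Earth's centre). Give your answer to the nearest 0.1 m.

The local up (radial) axis is (cos φ cos λ, cos φ sin λ, sin φ), giving ΔU = -5.899 − 319.842 − 106.728 = -432.47 m.

ΔU = -432.5 m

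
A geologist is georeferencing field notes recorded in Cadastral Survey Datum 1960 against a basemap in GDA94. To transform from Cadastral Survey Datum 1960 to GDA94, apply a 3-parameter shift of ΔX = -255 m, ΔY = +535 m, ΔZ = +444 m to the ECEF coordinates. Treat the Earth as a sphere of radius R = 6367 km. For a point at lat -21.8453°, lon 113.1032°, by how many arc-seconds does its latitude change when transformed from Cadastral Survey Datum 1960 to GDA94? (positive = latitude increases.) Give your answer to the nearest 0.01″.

sin φ = -0.372102, cos φ = 0.928192, sin λ = 0.919800, cos λ = -0.392388.
North component: ΔN = −sin φ cos λ·ΔX − sin φ sin λ·ΔY + cos φ·ΔZ = −(-0.372102)(-0.392388)(-255) − (-0.372102)(0.919800)(535) + (0.928192)(444) = 632.46 m.
1° of latitude spans πR/180 = 111125 m, so Δφ = 632.46 / 111125 × 3600 = 20.489″.

Δφ = 20.49″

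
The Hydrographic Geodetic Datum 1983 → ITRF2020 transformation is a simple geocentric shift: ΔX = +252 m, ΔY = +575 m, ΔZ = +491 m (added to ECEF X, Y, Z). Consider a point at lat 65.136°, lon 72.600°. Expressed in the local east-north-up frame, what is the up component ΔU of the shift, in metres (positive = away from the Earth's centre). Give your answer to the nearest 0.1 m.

The local up (radial) axis is (cos φ cos λ, cos φ sin λ, sin φ), giving ΔU = 31.686 + 230.705 + 445.488 = 707.88 m.

ΔU = 707.9 m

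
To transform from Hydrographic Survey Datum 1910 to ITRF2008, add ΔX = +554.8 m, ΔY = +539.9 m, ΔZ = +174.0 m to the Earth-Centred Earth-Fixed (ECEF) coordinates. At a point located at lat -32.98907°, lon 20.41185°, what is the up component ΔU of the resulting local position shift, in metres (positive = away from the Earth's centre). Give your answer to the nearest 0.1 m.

ΔU = 499.3 m

At φ = -32.98907°, λ = 20.41185°: sin φ = -0.544479, cos φ = 0.838774, sin λ = 0.348766, cos λ = 0.937210.
ΔU = cos φ cos λ·ΔX + cos φ sin λ·ΔY + sin φ·ΔZ = (0.838774)(0.937210)(554.8) + (0.838774)(0.348766)(539.9) + (-0.544479)(174.0) = 499.33 m.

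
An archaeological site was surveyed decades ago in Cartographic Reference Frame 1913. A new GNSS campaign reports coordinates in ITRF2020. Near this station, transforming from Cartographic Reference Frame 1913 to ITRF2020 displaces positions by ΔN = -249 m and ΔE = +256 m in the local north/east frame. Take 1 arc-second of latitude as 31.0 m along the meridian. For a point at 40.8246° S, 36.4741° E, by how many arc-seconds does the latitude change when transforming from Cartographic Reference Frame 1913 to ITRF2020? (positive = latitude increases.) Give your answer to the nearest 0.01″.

1″ of latitude = 31.00 m, so Δφ = -249.0 / 31.00 = -8.032″.

Δφ = -8.03″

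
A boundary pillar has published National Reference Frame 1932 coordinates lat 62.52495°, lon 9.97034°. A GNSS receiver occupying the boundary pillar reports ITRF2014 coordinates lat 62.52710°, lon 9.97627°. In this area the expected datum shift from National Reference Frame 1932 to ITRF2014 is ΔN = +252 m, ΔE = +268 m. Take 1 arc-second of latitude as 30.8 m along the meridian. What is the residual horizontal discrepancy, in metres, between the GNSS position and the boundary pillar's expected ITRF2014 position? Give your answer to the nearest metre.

38 m

Observed coordinate differences: Δφ = +0.00215°, Δλ = +0.00593°.
Converting to metres (1° lat = 110880 m, cos φ = 0.461362): observed ΔN = 238.4 m, observed ΔE = 303.4 m.
Subtracting the expected shift leaves a residual of 238.4 − (252) = -13.6 m north and 303.4 − (268) = 35.4 m east.
Residual distance = √((-13.6)² + 35.4²) = 37.9 m.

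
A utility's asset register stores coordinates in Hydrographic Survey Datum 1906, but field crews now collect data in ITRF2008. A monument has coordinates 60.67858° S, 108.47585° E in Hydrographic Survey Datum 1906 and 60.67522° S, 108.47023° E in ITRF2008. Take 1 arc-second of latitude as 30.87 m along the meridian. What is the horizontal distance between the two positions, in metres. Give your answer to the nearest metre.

Δφ = -60.67522° − -60.67858° = +0.00336°; Δλ = 108.47023° − 108.47585° = -0.00562°.
1° of latitude = 3600 × 30.87 = 111132 m.
ΔN = Δφ × 111132 = 373.4 m; ΔE = Δλ × 111132 × cos(-60.67858°) = -0.00562 × 111132 × 0.489708 = -305.9 m.
Distance = √(ΔE² + ΔN²) = √((-305.9)² + 373.4²) = 482.7 m.

483 m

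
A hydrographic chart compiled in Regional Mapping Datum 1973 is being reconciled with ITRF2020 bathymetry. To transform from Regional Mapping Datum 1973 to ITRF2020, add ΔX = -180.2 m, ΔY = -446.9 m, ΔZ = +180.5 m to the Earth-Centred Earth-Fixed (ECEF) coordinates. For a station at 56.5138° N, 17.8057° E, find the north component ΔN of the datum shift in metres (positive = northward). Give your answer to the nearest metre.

ΔN = 357 m

At φ = 56.5138°, λ = 17.8057°: sin φ = 0.834019, cos φ = 0.551736, sin λ = 0.305790, cos λ = 0.952099.
ΔN = −sin φ cos λ·ΔX − sin φ sin λ·ΔY + cos φ·ΔZ = −(0.834019)(0.952099)(-180.2) − (0.834019)(0.305790)(-446.9) + (0.551736)(180.5) = 356.65 m.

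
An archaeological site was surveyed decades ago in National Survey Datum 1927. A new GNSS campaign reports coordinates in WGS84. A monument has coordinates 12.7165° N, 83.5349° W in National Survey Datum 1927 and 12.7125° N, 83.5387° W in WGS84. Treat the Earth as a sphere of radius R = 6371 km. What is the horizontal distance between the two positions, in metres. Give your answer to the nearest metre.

606 m

Δφ = 12.7125° − 12.7165° = -0.0040°; Δλ = -83.5387° − -83.5349° = -0.0038°.
1° along a meridian = πR/180 = 111195 m.
ΔN = Δφ × 111195 = -444.8 m; ΔE = Δλ × 111195 × cos(12.7165°) = -0.0038 × 111195 × 0.975471 = -412.2 m.
Distance = √(ΔE² + ΔN²) = √((-412.2)² + (-444.8)²) = 606.4 m.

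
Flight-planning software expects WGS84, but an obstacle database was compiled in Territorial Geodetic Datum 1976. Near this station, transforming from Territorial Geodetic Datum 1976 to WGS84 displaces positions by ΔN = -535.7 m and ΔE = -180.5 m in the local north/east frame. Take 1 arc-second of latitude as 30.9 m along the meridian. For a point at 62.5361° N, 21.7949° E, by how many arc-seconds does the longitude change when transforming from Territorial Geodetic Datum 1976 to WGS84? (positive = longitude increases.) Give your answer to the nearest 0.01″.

At latitude 62.5361°, cos φ = 0.461190.
1″ of longitude at this latitude = 30.90 × cos φ = 14.2508 m, so Δλ = -180.5 / 14.2508 = -12.666″.

Δλ = -12.67″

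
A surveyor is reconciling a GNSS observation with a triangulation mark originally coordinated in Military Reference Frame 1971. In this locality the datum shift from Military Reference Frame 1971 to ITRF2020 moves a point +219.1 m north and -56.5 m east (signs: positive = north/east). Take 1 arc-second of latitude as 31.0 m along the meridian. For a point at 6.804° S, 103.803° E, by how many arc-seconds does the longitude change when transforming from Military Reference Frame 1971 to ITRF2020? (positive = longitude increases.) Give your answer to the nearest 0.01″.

At latitude -6.804°, cos φ = 0.992957.
1″ of longitude at this latitude = 31.00 × cos φ = 30.7817 m, so Δλ = -56.5 / 30.7817 = -1.836″.

Δλ = -1.84″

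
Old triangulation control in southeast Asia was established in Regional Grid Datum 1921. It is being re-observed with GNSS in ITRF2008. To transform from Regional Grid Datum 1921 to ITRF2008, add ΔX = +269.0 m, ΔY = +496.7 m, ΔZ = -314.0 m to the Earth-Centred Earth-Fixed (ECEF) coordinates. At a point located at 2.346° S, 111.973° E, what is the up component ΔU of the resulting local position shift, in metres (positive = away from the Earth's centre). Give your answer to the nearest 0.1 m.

At φ = -2.346°, λ = 111.973°: sin φ = -0.040934, cos φ = 0.999162, sin λ = 0.927360, cos λ = -0.374170.
ΔU = cos φ cos λ·ΔX + cos φ sin λ·ΔY + sin φ·ΔZ = (0.999162)(-0.374170)(269.0) + (0.999162)(0.927360)(496.7) + (-0.040934)(-314.0) = 372.52 m.

ΔU = 372.5 m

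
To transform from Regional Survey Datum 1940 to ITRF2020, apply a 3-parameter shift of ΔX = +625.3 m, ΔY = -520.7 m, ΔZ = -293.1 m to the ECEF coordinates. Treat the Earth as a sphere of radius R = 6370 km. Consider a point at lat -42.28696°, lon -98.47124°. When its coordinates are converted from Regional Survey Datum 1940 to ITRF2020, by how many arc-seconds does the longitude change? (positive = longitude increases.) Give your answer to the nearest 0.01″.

Δλ = 30.43″

sin φ = -0.672844, cos φ = 0.739784, sin λ = -0.989090, cos λ = -0.147313.
East component: ΔE = −sin λ·ΔX + cos λ·ΔY = −(-0.989090)(625.3) + (-0.147313)(-520.7) = 695.18 m.
1° of latitude spans πR/180 = 111177 m; at latitude φ, 1° of longitude spans that × cos φ = 82247.3 m, so Δλ = 695.18 / 82247.3 × 3600 = 30.428″.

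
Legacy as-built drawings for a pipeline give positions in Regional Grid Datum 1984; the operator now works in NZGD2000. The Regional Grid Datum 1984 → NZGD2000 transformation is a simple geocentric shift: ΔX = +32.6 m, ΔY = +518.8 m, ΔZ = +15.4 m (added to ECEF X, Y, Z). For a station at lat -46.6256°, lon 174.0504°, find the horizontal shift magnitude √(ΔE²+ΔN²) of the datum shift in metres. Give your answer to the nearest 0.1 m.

At φ = -46.6256°, λ = 174.0504°: sin φ = -0.726882, cos φ = 0.686763, sin λ = 0.103654, cos λ = -0.994613.
ΔE = −sin λ·ΔX + cos λ·ΔY = −(0.103654)·(32.6) + (-0.994613)·(518.8) = -519.38 m.
ΔN = −sin φ cos λ·ΔX − sin φ sin λ·ΔY + cos φ·ΔZ = −(-0.726882)(-0.994613)(32.6) − (-0.726882)(0.103654)(518.8) + (0.686763)(15.4) = 26.10 m.
Horizontal magnitude = √(ΔE² + ΔN²) = √((-519.38)² + 26.10²) = 520.04 m.

520.0 m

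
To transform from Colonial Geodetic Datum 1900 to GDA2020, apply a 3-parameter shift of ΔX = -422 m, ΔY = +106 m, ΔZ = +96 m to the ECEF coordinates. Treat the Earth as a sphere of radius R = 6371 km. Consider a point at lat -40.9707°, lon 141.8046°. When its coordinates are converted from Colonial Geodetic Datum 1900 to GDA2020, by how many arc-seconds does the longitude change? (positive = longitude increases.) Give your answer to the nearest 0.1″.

Δλ = 7.6″

sin φ = -0.655673, cos φ = 0.755045, sin λ = 0.618345, cos λ = -0.785907.
East component: ΔE = −sin λ·ΔX + cos λ·ΔY = −(0.618345)(-422) + (-0.785907)(106) = 177.64 m.
1° of latitude spans πR/180 = 111195 m; at latitude φ, 1° of longitude spans that × cos φ = 83957.2 m, so Δλ = 177.64 / 83957.2 × 3600 = 7.617″.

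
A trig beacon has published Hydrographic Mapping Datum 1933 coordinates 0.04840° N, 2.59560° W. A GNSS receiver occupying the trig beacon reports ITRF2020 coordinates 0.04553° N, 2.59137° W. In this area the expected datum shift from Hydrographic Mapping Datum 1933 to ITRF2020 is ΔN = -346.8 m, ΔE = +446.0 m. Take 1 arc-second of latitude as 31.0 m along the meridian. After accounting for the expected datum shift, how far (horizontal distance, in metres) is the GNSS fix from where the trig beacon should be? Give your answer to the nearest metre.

37 m

Observed coordinate differences: Δφ = -0.00287°, Δλ = +0.00423°.
Converting to metres (1° lat = 111600 m, cos φ = 1.000000): observed ΔN = -320.3 m, observed ΔE = 472.1 m.
Subtracting the expected shift leaves a residual of -320.3 − (-346.8) = 26.5 m north and 472.1 − (446.0) = 26.1 m east.
Residual distance = √(26.5² + 26.1²) = 37.2 m.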